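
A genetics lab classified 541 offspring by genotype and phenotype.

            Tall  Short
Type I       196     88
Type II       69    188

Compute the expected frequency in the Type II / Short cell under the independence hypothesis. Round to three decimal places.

131.113

Row total (Type II) = 257; column total (Short) = 276; grand total N = 541.
Expected count = (row total × column total) / N = 257 × 276 / 541 = 131.113.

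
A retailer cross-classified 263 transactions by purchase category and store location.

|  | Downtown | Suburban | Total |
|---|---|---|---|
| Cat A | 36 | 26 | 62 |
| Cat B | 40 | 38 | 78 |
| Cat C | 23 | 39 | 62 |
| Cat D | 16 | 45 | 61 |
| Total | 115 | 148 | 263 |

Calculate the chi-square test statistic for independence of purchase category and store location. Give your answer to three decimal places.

Grand total N = 263.
Expected counts (row total × column total / N):
  Cat A, Downtown: 62×115/263 = 27.1103
  Cat A, Suburban: 62×148/263 = 34.8897
  Cat B, Downtown: 78×115/263 = 34.1065
  Cat B, Suburban: 78×148/263 = 43.8935
  Cat C, Downtown: 62×115/263 = 27.1103
  Cat C, Suburban: 62×148/263 = 34.8897
  Cat D, Downtown: 61×115/263 = 26.6730
  Cat D, Suburban: 61×148/263 = 34.3270
Contributions (O − E)²/E:
  (36 − 27.1103)²/27.1103 = 2.9150
  (26 − 34.8897)²/34.8897 = 2.2650
  (40 − 34.1065)²/34.1065 = 1.0184
  (38 − 43.8935)²/43.8935 = 0.7913
  (23 − 27.1103)²/27.1103 = 0.6232
  (39 − 34.8897)²/34.8897 = 0.4842
  (16 − 26.6730)²/26.6730 = 4.2707
  (45 − 34.3270)²/34.3270 = 3.3185
χ² = 2.9150 + 2.2650 + 1.0184 + 0.7913 + 0.6232 + 0.4842 + 4.2707 + 3.3185 = 15.686

15.686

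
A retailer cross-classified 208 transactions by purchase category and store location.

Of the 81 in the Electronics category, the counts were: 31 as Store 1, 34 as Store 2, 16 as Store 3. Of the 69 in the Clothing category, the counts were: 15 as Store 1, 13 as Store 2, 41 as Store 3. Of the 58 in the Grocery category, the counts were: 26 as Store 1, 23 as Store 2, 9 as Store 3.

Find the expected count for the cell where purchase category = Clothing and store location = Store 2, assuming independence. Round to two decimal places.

Row total (Clothing) = 69; column total (Store 2) = 70; grand total N = 208.
Expected count = (row total × column total) / N = 69 × 70 / 208 = 23.22.

23.22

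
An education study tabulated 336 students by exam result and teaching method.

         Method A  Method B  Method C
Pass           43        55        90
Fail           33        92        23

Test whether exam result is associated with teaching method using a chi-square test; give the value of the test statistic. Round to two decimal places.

Row totals: 188, 148. Column totals: 76, 147, 113. Grand total N = 336.
Expected counts (row total × column total / N):
  Pass, Method A: 188×76/336 = 42.524
  Pass, Method B: 188×147/336 = 82.250
  Pass, Method C: 188×113/336 = 63.226
  Fail, Method A: 148×76/336 = 33.476
  Fail, Method B: 148×147/336 = 64.750
  Fail, Method C: 148×113/336 = 49.774
Contributions (O − E)²/E:
  (43 − 42.524)²/42.524 = 0.0053
  (55 − 82.250)²/82.250 = 9.0281
  (90 − 63.226)²/63.226 = 11.3379
  (33 − 33.476)²/33.476 = 0.0068
  (92 − 64.750)²/64.750 = 11.4681
  (23 − 49.774)²/49.774 = 14.4020
χ² = 0.0053 + 9.0281 + 11.3379 + 0.0068 + 11.4681 + 14.4020 = 46.25

46.25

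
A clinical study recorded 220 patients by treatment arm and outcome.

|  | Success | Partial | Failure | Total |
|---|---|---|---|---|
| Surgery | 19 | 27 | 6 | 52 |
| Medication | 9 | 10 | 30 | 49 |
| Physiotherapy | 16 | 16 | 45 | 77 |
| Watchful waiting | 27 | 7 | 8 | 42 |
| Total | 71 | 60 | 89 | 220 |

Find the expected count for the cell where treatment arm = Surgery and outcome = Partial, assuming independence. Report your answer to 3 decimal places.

Row total (Surgery) = 52; column total (Partial) = 60; grand total N = 220.
Expected count = (row total × column total) / N = 52 × 60 / 220 = 14.182.

14.182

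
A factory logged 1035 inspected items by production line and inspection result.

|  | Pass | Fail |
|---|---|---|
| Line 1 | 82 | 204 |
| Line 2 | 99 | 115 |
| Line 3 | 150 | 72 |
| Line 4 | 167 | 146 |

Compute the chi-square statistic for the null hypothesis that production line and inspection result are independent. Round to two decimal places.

80.70

Row totals: 286, 214, 222, 313. Column totals: 498, 537. Grand total N = 1035.
Expected counts (row total × column total / N):
  Line 1, Pass: 286×498/1035 = 137.612
  Line 1, Fail: 286×537/1035 = 148.388
  Line 2, Pass: 214×498/1035 = 102.968
  Line 2, Fail: 214×537/1035 = 111.032
  Line 3, Pass: 222×498/1035 = 106.817
  Line 3, Fail: 222×537/1035 = 115.183
  Line 4, Pass: 313×498/1035 = 150.603
  Line 4, Fail: 313×537/1035 = 162.397
Contributions (O − E)²/E:
  (82 − 137.612)²/137.612 = 22.4740
  (204 − 148.388)²/148.388 = 20.8419
  (99 − 102.968)²/102.968 = 0.1529
  (115 − 111.032)²/111.032 = 0.1418
  (150 − 106.817)²/106.817 = 17.4576
  (72 − 115.183)²/115.183 = 16.1896
  (167 − 150.603)²/150.603 = 1.7852
  (146 − 162.397)²/162.397 = 1.6556
χ² = 22.4740 + 20.8419 + 0.1529 + 0.1418 + 17.4576 + 16.1896 + 1.7852 + 1.6556 = 80.70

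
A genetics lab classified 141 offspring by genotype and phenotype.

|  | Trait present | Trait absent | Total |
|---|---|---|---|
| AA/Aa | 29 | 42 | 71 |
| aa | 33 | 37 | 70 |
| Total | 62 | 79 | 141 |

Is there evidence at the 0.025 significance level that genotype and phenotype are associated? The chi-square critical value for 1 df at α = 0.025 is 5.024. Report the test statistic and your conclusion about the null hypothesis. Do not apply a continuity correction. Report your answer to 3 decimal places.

0.567; fail to reject H₀

Grand total N = 141.
Expected counts (row total × column total / N):
  AA/Aa, Trait present: 71×62/141 = 31.2199
  AA/Aa, Trait absent: 71×79/141 = 39.7801
  aa, Trait present: 70×62/141 = 30.7801
  aa, Trait absent: 70×79/141 = 39.2199
Contributions (O − E)²/E:
  (29 − 31.2199)²/31.2199 = 0.1578
  (42 − 39.7801)²/39.7801 = 0.1239
  (33 − 30.7801)²/30.7801 = 0.1601
  (37 − 39.2199)²/39.2199 = 0.1256
χ² = 0.1578 + 0.1239 + 0.1601 + 0.1256 = 0.567
df = (2−1)(2−1) = 1. Since 0.567 < 5.024, fail to reject the null hypothesis of independence at α = 0.025.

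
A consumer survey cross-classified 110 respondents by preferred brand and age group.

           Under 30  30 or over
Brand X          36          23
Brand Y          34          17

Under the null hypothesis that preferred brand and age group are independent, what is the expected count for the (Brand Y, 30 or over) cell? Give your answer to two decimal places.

Row total (Brand Y) = 51; column total (30 or over) = 40; grand total N = 110.
Expected count = (row total × column total) / N = 51 × 40 / 110 = 18.55.

18.55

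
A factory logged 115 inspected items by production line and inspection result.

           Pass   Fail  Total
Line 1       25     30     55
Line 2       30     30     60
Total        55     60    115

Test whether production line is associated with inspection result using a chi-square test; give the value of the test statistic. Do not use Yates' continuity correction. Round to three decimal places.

0.238

Grand total N = 115.
Expected counts (row total × column total / N):
  Line 1, Pass: 55×55/115 = 26.3043
  Line 1, Fail: 55×60/115 = 28.6957
  Line 2, Pass: 60×55/115 = 28.6957
  Line 2, Fail: 60×60/115 = 31.3043
Contributions (O − E)²/E:
  (25 − 26.3043)²/26.3043 = 0.0647
  (30 − 28.6957)²/28.6957 = 0.0593
  (30 − 28.6957)²/28.6957 = 0.0593
  (30 − 31.3043)²/31.3043 = 0.0543
χ² = 0.0647 + 0.0593 + 0.0593 + 0.0543 = 0.238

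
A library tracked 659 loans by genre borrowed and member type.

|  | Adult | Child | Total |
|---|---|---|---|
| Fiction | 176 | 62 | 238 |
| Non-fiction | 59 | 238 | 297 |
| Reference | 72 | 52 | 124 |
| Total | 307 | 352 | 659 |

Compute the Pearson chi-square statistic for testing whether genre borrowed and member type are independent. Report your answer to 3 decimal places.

163.402

Grand total N = 659.
Expected counts (row total × column total / N):
  Fiction, Adult: 238×307/659 = 110.8741
  Fiction, Child: 238×352/659 = 127.1259
  Non-fiction, Adult: 297×307/659 = 138.3596
  Non-fiction, Child: 297×352/659 = 158.6404
  Reference, Adult: 124×307/659 = 57.7663
  Reference, Child: 124×352/659 = 66.2337
Contributions (O − E)²/E:
  (176 − 110.8741)²/110.8741 = 38.2540
  (62 − 127.1259)²/127.1259 = 33.3636
  (59 − 138.3596)²/138.3596 = 45.5187
  (238 − 158.6404)²/158.6404 = 39.6995
  (72 − 57.7663)²/57.7663 = 3.5072
  (52 − 66.2337)²/66.2337 = 3.0588
χ² = 38.2540 + 33.3636 + 45.5187 + 39.6995 + 3.5072 + 3.0588 = 163.402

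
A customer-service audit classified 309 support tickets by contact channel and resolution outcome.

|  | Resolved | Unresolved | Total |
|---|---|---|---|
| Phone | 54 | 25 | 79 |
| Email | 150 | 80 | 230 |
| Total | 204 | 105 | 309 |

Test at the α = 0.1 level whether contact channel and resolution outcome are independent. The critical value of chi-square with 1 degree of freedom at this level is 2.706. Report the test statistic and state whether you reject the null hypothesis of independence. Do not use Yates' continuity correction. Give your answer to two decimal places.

Grand total N = 309.
Expected counts (row total × column total / N):
  Phone, Resolved: 79×204/309 = 52.155
  Phone, Unresolved: 79×105/309 = 26.845
  Email, Resolved: 230×204/309 = 151.845
  Email, Unresolved: 230×105/309 = 78.155
Contributions (O − E)²/E:
  (54 − 52.155)²/52.155 = 0.0653
  (25 − 26.845)²/26.845 = 0.1268
  (150 − 151.845)²/151.845 = 0.0224
  (80 − 78.155)²/78.155 = 0.0436
χ² = 0.0653 + 0.1268 + 0.0224 + 0.0436 = 0.26
df = (2−1)(2−1) = 1. Since 0.26 < 2.706, fail to reject the null hypothesis of independence at α = 0.1.

0.26; fail to reject H₀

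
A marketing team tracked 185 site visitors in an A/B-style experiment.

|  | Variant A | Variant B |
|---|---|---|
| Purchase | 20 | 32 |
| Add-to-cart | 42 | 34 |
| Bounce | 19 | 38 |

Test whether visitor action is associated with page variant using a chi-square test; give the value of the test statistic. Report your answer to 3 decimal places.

Row totals: 52, 76, 57. Column totals: 81, 104. Grand total N = 185.
Expected counts (row total × column total / N):
  Purchase, Variant A: 52×81/185 = 22.7676
  Purchase, Variant B: 52×104/185 = 29.2324
  Add-to-cart, Variant A: 76×81/185 = 33.2757
  Add-to-cart, Variant B: 76×104/185 = 42.7243
  Bounce, Variant A: 57×81/185 = 24.9568
  Bounce, Variant B: 57×104/185 = 32.0432
Contributions (O − E)²/E:
  (20 − 22.7676)²/22.7676 = 0.3364
  (32 − 29.2324)²/29.2324 = 0.2620
  (42 − 33.2757)²/33.2757 = 2.2874
  (34 − 42.7243)²/42.7243 = 1.7815
  (19 − 24.9568)²/24.9568 = 1.4218
  (38 − 32.0432)²/32.0432 = 1.1074
χ² = 0.3364 + 0.2620 + 2.2874 + 1.7815 + 1.4218 + 1.1074 = 7.196

7.196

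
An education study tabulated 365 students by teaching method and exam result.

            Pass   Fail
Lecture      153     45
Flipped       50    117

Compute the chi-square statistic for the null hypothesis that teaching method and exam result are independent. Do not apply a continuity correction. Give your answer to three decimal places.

Row totals: 198, 167. Column totals: 203, 162. Grand total N = 365.
Expected counts (row total × column total / N):
  Lecture, Pass: 198×203/365 = 110.1205
  Lecture, Fail: 198×162/365 = 87.8795
  Flipped, Pass: 167×203/365 = 92.8795
  Flipped, Fail: 167×162/365 = 74.1205
Contributions (O − E)²/E:
  (153 − 110.1205)²/110.1205 = 16.6967
  (45 − 87.8795)²/87.8795 = 20.9224
  (50 − 92.8795)²/92.8795 = 19.7961
  (117 − 74.1205)²/74.1205 = 24.8062
χ² = 16.6967 + 20.9224 + 19.7961 + 24.8062 = 82.221

82.221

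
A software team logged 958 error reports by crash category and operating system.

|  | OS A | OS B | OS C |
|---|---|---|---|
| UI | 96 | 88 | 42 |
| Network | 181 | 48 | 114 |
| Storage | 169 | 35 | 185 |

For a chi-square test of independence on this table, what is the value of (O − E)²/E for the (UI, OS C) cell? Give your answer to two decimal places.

Row total (UI) = 226; column total (OS C) = 341; N = 958.
Expected count E = 226 × 341 / 958 = 80.445.
Contribution = (O − E)²/E = (42 − 80.445)² / 80.445 = 18.37.

18.37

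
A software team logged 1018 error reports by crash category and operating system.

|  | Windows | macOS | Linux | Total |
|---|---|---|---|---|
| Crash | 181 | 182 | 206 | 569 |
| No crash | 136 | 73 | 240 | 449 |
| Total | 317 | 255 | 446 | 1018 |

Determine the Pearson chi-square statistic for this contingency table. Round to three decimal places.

Grand total N = 1018.
Expected counts (row total × column total / N):
  Crash, Windows: 569×317/1018 = 177.1837
  Crash, macOS: 569×255/1018 = 142.5295
  Crash, Linux: 569×446/1018 = 249.2868
  No crash, Windows: 449×317/1018 = 139.8163
  No crash, macOS: 449×255/1018 = 112.4705
  No crash, Linux: 449×446/1018 = 196.7132
Contributions (O − E)²/E:
  (181 − 177.1837)²/177.1837 = 0.0822
  (182 − 142.5295)²/142.5295 = 10.9305
  (206 − 249.2868)²/249.2868 = 7.5164
  (136 − 139.8163)²/139.8163 = 0.1042
  (73 − 112.4705)²/112.4705 = 13.8518
  (240 − 196.7132)²/196.7132 = 9.5253
χ² = 0.0822 + 10.9305 + 7.5164 + 0.1042 + 13.8518 + 9.5253 = 42.010

42.010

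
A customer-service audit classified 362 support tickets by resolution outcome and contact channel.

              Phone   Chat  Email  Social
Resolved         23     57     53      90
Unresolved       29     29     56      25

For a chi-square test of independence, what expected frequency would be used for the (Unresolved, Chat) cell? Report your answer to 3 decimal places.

Row total (Unresolved) = 139; column total (Chat) = 86; grand total N = 362.
Expected count = (row total × column total) / N = 139 × 86 / 362 = 33.022.

33.022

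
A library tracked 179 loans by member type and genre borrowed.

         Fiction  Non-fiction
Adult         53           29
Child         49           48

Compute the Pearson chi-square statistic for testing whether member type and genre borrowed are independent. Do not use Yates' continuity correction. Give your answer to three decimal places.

Row totals: 82, 97. Column totals: 102, 77. Grand total N = 179.
Expected counts (row total × column total / N):
  Adult, Fiction: 82×102/179 = 46.7263
  Adult, Non-fiction: 82×77/179 = 35.2737
  Child, Fiction: 97×102/179 = 55.2737
  Child, Non-fiction: 97×77/179 = 41.7263
Contributions (O − E)²/E:
  (53 − 46.7263)²/46.7263 = 0.8423
  (29 − 35.2737)²/35.2737 = 1.1158
  (49 − 55.2737)²/55.2737 = 0.7121
  (48 − 41.7263)²/41.7263 = 0.9433
χ² = 0.8423 + 1.1158 + 0.7121 + 0.9433 = 3.614

3.614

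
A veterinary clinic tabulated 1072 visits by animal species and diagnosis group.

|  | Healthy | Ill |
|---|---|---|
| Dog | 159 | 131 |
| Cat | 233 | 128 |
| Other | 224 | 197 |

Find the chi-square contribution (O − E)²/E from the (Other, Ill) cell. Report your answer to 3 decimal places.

1.793

Row total (Other) = 421; column total (Ill) = 456; N = 1072.
Expected count E = 421 × 456 / 1072 = 179.0821.
Contribution = (O − E)²/E = (197 − 179.0821)² / 179.0821 = 1.793.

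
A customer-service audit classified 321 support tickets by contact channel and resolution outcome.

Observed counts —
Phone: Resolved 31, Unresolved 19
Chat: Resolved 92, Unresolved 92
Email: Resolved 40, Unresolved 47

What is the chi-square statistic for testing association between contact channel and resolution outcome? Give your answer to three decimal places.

3.366

Row totals: 50, 184, 87. Column totals: 163, 158. Grand total N = 321.
Expected counts (row total × column total / N):
  Phone, Resolved: 50×163/321 = 25.3894
  Phone, Unresolved: 50×158/321 = 24.6106
  Chat, Resolved: 184×163/321 = 93.4330
  Chat, Unresolved: 184×158/321 = 90.5670
  Email, Resolved: 87×163/321 = 44.1776
  Email, Unresolved: 87×158/321 = 42.8224
Contributions (O − E)²/E:
  (31 − 25.3894)²/25.3894 = 1.2398
  (19 − 24.6106)²/24.6106 = 1.2791
  (92 − 93.4330)²/93.4330 = 0.0220
  (92 − 90.5670)²/90.5670 = 0.0227
  (40 − 44.1776)²/44.1776 = 0.3950
  (47 − 42.8224)²/42.8224 = 0.4076
χ² = 1.2398 + 1.2791 + 0.0220 + 0.0227 + 0.3950 + 0.4076 = 3.366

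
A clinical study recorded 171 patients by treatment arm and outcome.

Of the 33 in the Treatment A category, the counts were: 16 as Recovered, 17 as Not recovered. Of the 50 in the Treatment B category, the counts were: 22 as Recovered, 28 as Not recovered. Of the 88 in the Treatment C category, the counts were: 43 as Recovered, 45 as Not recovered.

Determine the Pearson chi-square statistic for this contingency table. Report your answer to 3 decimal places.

0.323

Row totals: 33, 50, 88. Column totals: 81, 90. Grand total N = 171.
Expected counts (row total × column total / N):
  Treatment A, Recovered: 33×81/171 = 15.6316
  Treatment A, Not recovered: 33×90/171 = 17.3684
  Treatment B, Recovered: 50×81/171 = 23.6842
  Treatment B, Not recovered: 50×90/171 = 26.3158
  Treatment C, Recovered: 88×81/171 = 41.6842
  Treatment C, Not recovered: 88×90/171 = 46.3158
Contributions (O − E)²/E:
  (16 − 15.6316)²/15.6316 = 0.0087
  (17 − 17.3684)²/17.3684 = 0.0078
  (22 − 23.6842)²/23.6842 = 0.1198
  (28 − 26.3158)²/26.3158 = 0.1078
  (43 − 41.6842)²/41.6842 = 0.0415
  (45 − 46.3158)²/46.3158 = 0.0374
χ² = 0.0087 + 0.0078 + 0.1198 + 0.1078 + 0.0415 + 0.0374 = 0.323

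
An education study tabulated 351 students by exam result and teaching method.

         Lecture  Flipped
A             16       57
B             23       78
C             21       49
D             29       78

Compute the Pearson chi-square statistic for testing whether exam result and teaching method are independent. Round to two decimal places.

1.78

Row totals: 73, 101, 70, 107. Column totals: 89, 262. Grand total N = 351.
Expected counts (row total × column total / N):
  A, Lecture: 73×89/351 = 18.510
  A, Flipped: 73×262/351 = 54.490
  B, Lecture: 101×89/351 = 25.610
  B, Flipped: 101×262/351 = 75.390
  C, Lecture: 70×89/351 = 17.749
  C, Flipped: 70×262/351 = 52.251
  D, Lecture: 107×89/351 = 27.131
  D, Flipped: 107×262/351 = 79.869
Contributions (O − E)²/E:
  (16 − 18.510)²/18.510 = 0.3404
  (57 − 54.490)²/54.490 = 0.1156
  (23 − 25.610)²/25.610 = 0.2660
  (78 − 75.390)²/75.390 = 0.0904
  (21 − 17.749)²/17.749 = 0.5955
  (49 − 52.251)²/52.251 = 0.2023
  (29 − 27.131)²/27.131 = 0.1288
  (78 − 79.869)²/79.869 = 0.0437
χ² = 0.3404 + 0.1156 + 0.2660 + 0.0904 + 0.5955 + 0.2023 + 0.1288 + 0.0437 = 1.78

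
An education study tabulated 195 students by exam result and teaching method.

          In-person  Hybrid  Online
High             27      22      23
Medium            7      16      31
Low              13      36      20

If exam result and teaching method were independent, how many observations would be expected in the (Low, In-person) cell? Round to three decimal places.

16.631

Row total (Low) = 69; column total (In-person) = 47; grand total N = 195.
Expected count = (row total × column total) / N = 69 × 47 / 195 = 16.631.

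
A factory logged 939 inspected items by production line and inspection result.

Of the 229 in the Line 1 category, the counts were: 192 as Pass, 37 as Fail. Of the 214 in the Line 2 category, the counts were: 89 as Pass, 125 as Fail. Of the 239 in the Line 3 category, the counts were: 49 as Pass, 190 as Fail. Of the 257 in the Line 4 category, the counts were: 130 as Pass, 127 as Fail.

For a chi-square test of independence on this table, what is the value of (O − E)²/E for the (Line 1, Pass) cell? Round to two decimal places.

Row total (Line 1) = 229; column total (Pass) = 460; N = 939.
Expected count E = 229 × 460 / 939 = 112.183.
Contribution = (O − E)²/E = (192 − 112.183)² / 112.183 = 56.79.

56.79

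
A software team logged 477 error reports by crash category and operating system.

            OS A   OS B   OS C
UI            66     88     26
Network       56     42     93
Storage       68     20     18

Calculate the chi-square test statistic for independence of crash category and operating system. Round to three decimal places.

Row totals: 180, 191, 106. Column totals: 190, 150, 137. Grand total N = 477.
Expected counts (row total × column total / N):
  UI, OS A: 180×190/477 = 71.6981
  UI, OS B: 180×150/477 = 56.6038
  UI, OS C: 180×137/477 = 51.6981
  Network, OS A: 191×190/477 = 76.0797
  Network, OS B: 191×150/477 = 60.0629
  Network, OS C: 191×137/477 = 54.8574
  Storage, OS A: 106×190/477 = 42.2222
  Storage, OS B: 106×150/477 = 33.3333
  Storage, OS C: 106×137/477 = 30.4444
Contributions (O − E)²/E:
  (66 − 71.6981)²/71.6981 = 0.4528
  (88 − 56.6038)²/56.6038 = 17.4144
  (26 − 51.6981)²/51.6981 = 12.7740
  (56 − 76.0797)²/76.0797 = 5.2996
  (42 − 60.0629)²/60.0629 = 5.4321
  (93 − 54.8574)²/54.8574 = 26.5207
  (68 − 42.2222)²/42.2222 = 15.7380
  (20 − 33.3333)²/33.3333 = 5.3333
  (18 − 30.4444)²/30.4444 = 5.0868
χ² = 0.4528 + 17.4144 + 12.7740 + 5.2996 + 5.4321 + 26.5207 + 15.7380 + 5.3333 + 5.0868 = 94.052

94.052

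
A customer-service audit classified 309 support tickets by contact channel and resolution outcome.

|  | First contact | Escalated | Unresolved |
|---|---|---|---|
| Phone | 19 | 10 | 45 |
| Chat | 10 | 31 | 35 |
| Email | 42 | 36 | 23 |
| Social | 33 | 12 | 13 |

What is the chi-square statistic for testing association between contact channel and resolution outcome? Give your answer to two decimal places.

56.39

Row totals: 74, 76, 101, 58. Column totals: 104, 89, 116. Grand total N = 309.
Expected counts (row total × column total / N):
  Phone, First contact: 74×104/309 = 24.9061
  Phone, Escalated: 74×89/309 = 21.3139
  Phone, Unresolved: 74×116/309 = 27.7799
  Chat, First contact: 76×104/309 = 25.5793
  Chat, Escalated: 76×89/309 = 21.8900
  Chat, Unresolved: 76×116/309 = 28.5307
  Email, First contact: 101×104/309 = 33.9935
  Email, Escalated: 101×89/309 = 29.0906
  Email, Unresolved: 101×116/309 = 37.9159
  Social, First contact: 58×104/309 = 19.5210
  Social, Escalated: 58×89/309 = 16.7055
  Social, Unresolved: 58×116/309 = 21.7735
Contributions (O − E)²/E:
  (19 − 24.9061)²/24.9061 = 1.4005
  (10 − 21.3139)²/21.3139 = 6.0057
  (45 − 27.7799)²/27.7799 = 10.6743
  (10 − 25.5793)²/25.5793 = 9.4887
  (31 − 21.8900)²/21.8900 = 3.7913
  (35 − 28.5307)²/28.5307 = 1.4669
  (42 − 33.9935)²/33.9935 = 1.8858
  (36 − 29.0906)²/29.0906 = 1.6411
  (23 − 37.9159)²/37.9159 = 5.8678
  (33 − 19.5210)²/19.5210 = 9.3071
  (12 − 16.7055)²/16.7055 = 1.3254
  (13 − 21.7735)²/21.7735 = 3.5352
χ² = 1.4005 + 6.0057 + 10.6743 + 9.4887 + 3.7913 + 1.4669 + 1.8858 + 1.6411 + 5.8678 + 9.3071 + 1.3254 + 3.5352 = 56.39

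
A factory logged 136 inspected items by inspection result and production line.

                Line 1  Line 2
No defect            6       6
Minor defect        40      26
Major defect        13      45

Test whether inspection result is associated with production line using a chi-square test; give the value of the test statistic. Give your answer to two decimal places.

18.57

Row totals: 12, 66, 58. Column totals: 59, 77. Grand total N = 136.
Expected counts (row total × column total / N):
  No defect, Line 1: 12×59/136 = 5.206
  No defect, Line 2: 12×77/136 = 6.794
  Minor defect, Line 1: 66×59/136 = 28.632
  Minor defect, Line 2: 66×77/136 = 37.368
  Major defect, Line 1: 58×59/136 = 25.162
  Major defect, Line 2: 58×77/136 = 32.838
Contributions (O − E)²/E:
  (6 − 5.206)²/5.206 = 0.1211
  (6 − 6.794)²/6.794 = 0.0928
  (40 − 28.632)²/28.632 = 4.5135
  (26 − 37.368)²/37.368 = 3.4583
  (13 − 25.162)²/25.162 = 5.8785
  (45 − 32.838)²/32.838 = 4.5044
χ² = 0.1211 + 0.0928 + 4.5135 + 3.4583 + 5.8785 + 4.5044 = 18.57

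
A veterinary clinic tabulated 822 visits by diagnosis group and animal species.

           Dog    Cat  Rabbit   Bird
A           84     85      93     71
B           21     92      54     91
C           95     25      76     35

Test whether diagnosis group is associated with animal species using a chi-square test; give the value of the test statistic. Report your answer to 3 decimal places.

114.275

Row totals: 333, 258, 231. Column totals: 200, 202, 223, 197. Grand total N = 822.
Expected counts (row total × column total / N):
  A, Dog: 333×200/822 = 81.0219
  A, Cat: 333×202/822 = 81.8321
  A, Rabbit: 333×223/822 = 90.3394
  A, Bird: 333×197/822 = 79.8066
  B, Dog: 258×200/822 = 62.7737
  B, Cat: 258×202/822 = 63.4015
  B, Rabbit: 258×223/822 = 69.9927
  B, Bird: 258×197/822 = 61.8321
  C, Dog: 231×200/822 = 56.2044
  C, Cat: 231×202/822 = 56.7664
  C, Rabbit: 231×223/822 = 62.6679
  C, Bird: 231×197/822 = 55.3613
Contributions (O − E)²/E:
  (84 − 81.0219)²/81.0219 = 0.1095
  (85 − 81.8321)²/81.8321 = 0.1226
  (93 − 90.3394)²/90.3394 = 0.0784
  (71 − 79.8066)²/79.8066 = 0.9718
  (21 − 62.7737)²/62.7737 = 27.7989
  (92 − 63.4015)²/63.4015 = 12.8999
  (54 − 69.9927)²/69.9927 = 3.6542
  (91 − 61.8321)²/61.8321 = 13.7593
  (95 − 56.2044)²/56.2044 = 26.7790
  (25 − 56.7664)²/56.7664 = 17.7764
  (76 − 62.6679)²/62.6679 = 2.8363
  (35 − 55.3613)²/55.3613 = 7.4887
χ² = 0.1095 + 0.1226 + 0.0784 + 0.9718 + 27.7989 + 12.8999 + 3.6542 + 13.7593 + 26.7790 + 17.7764 + 2.8363 + 7.4887 = 114.275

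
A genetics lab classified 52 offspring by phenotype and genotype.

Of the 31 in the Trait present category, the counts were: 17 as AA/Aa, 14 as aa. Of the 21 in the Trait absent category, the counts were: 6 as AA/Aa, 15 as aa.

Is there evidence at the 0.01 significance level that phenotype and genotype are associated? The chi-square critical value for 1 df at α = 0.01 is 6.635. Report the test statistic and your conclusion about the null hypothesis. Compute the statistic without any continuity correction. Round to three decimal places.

3.502; fail to reject H₀

Row totals: 31, 21. Column totals: 23, 29. Grand total N = 52.
Expected counts (row total × column total / N):
  Trait present, AA/Aa: 31×23/52 = 13.7115
  Trait present, aa: 31×29/52 = 17.2885
  Trait absent, AA/Aa: 21×23/52 = 9.2885
  Trait absent, aa: 21×29/52 = 11.7115
Contributions (O − E)²/E:
  (17 − 13.7115)²/13.7115 = 0.7887
  (14 − 17.2885)²/17.2885 = 0.6255
  (6 − 9.2885)²/9.2885 = 1.1643
  (15 − 11.7115)²/11.7115 = 0.9234
χ² = 0.7887 + 0.6255 + 1.1643 + 0.9234 = 3.502
df = (2−1)(2−1) = 1. Since 3.502 < 6.635, fail to reject the null hypothesis of independence at α = 0.01.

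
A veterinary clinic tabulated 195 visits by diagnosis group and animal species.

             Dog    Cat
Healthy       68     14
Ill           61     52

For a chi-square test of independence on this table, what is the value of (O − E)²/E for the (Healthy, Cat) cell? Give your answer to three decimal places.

Row total (Healthy) = 82; column total (Cat) = 66; N = 195.
Expected count E = 82 × 66 / 195 = 27.7538.
Contribution = (O − E)²/E = (14 − 27.7538)² / 27.7538 = 6.816.

6.816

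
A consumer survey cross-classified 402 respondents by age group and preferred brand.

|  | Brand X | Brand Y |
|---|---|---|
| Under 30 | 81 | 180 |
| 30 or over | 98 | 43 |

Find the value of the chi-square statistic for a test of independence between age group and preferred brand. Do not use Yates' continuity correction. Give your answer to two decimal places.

Row totals: 261, 141. Column totals: 179, 223. Grand total N = 402.
Expected counts (row total × column total / N):
  Under 30, Brand X: 261×179/402 = 116.216
  Under 30, Brand Y: 261×223/402 = 144.784
  30 or over, Brand X: 141×179/402 = 62.784
  30 or over, Brand Y: 141×223/402 = 78.216
Contributions (O − E)²/E:
  (81 − 116.216)²/116.216 = 10.6712
  (180 − 144.784)²/144.784 = 8.5656
  (98 − 62.784)²/62.784 = 19.7529
  (43 − 78.216)²/78.216 = 15.8557
χ² = 10.6712 + 8.5656 + 19.7529 + 15.8557 = 54.85

54.85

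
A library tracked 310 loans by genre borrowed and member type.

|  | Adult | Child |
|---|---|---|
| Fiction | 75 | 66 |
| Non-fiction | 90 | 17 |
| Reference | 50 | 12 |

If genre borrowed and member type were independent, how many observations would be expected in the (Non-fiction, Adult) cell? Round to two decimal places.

74.21

Row total (Non-fiction) = 107; column total (Adult) = 215; grand total N = 310.
Expected count = (row total × column total) / N = 107 × 215 / 310 = 74.21.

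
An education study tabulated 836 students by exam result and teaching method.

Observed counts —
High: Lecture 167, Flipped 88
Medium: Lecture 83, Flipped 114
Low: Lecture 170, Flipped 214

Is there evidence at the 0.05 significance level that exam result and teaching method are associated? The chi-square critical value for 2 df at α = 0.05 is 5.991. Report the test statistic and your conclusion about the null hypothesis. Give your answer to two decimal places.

34.38; reject H₀

Row totals: 255, 197, 384. Column totals: 420, 416. Grand total N = 836.
Expected counts (row total × column total / N):
  High, Lecture: 255×420/836 = 128.110
  High, Flipped: 255×416/836 = 126.890
  Medium, Lecture: 197×420/836 = 98.971
  Medium, Flipped: 197×416/836 = 98.029
  Low, Lecture: 384×420/836 = 192.919
  Low, Flipped: 384×416/836 = 191.081
Contributions (O − E)²/E:
  (167 − 128.110)²/128.110 = 11.8057
  (88 − 126.890)²/126.890 = 11.9192
  (83 − 98.971)²/98.971 = 2.5772
  (114 − 98.029)²/98.029 = 2.6020
  (170 − 192.919)²/192.919 = 2.7228
  (214 − 191.081)²/191.081 = 2.7490
χ² = 11.8057 + 11.9192 + 2.5772 + 2.6020 + 2.7228 + 2.7490 = 34.38
df = (3−1)(2−1) = 2. Since 34.38 > 5.991, reject the null hypothesis of independence at α = 0.05.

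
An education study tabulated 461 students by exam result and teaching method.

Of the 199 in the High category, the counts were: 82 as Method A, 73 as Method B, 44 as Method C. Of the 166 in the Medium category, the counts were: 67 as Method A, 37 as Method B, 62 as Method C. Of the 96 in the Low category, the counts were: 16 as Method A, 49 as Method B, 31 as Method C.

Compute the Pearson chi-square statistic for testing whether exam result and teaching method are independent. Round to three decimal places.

Row totals: 199, 166, 96. Column totals: 165, 159, 137. Grand total N = 461.
Expected counts (row total × column total / N):
  High, Method A: 199×165/461 = 71.22560
  High, Method B: 199×159/461 = 68.63557
  High, Method C: 199×137/461 = 59.13883
  Medium, Method A: 166×165/461 = 59.41432
  Medium, Method B: 166×159/461 = 57.25380
  Medium, Method C: 166×137/461 = 49.33189
  Low, Method A: 96×165/461 = 34.36009
  Low, Method B: 96×159/461 = 33.11063
  Low, Method C: 96×137/461 = 28.52928
Contributions (O − E)²/E:
  (82 − 71.22560)²/71.22560 = 1.6299
  (73 − 68.63557)²/68.63557 = 0.2775
  (44 − 59.13883)²/59.13883 = 3.8754
  (67 − 59.41432)²/59.41432 = 0.9685
  (37 − 57.25380)²/57.25380 = 7.1649
  (62 − 49.33189)²/49.33189 = 3.2531
  (16 − 34.36009)²/34.36009 = 9.8106
  (49 − 33.11063)²/33.11063 = 7.6251
  (31 − 28.52928)²/28.52928 = 0.2140
χ² = 1.6299 + 0.2775 + 3.8754 + 0.9685 + 7.1649 + 3.2531 + 9.8106 + 7.6251 + 0.2140 = 34.819

34.819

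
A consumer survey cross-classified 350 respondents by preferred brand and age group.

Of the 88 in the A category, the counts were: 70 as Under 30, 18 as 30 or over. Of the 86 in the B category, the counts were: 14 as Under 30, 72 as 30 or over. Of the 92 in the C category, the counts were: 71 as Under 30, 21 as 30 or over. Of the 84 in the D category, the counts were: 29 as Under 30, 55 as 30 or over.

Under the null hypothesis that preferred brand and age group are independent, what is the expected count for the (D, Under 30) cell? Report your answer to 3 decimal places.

44.160

Row total (D) = 84; column total (Under 30) = 184; grand total N = 350.
Expected count = (row total × column total) / N = 84 × 184 / 350 = 44.160.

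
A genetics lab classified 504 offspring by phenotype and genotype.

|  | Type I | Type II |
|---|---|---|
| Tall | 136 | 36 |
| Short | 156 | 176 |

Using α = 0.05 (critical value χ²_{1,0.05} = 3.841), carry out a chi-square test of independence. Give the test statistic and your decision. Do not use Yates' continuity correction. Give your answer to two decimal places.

Row totals: 172, 332. Column totals: 292, 212. Grand total N = 504.
Expected counts (row total × column total / N):
  Tall, Type I: 172×292/504 = 99.651
  Tall, Type II: 172×212/504 = 72.349
  Short, Type I: 332×292/504 = 192.349
  Short, Type II: 332×212/504 = 139.651
Contributions (O − E)²/E:
  (136 − 99.651)²/99.651 = 13.2588
  (36 − 72.349)²/72.349 = 18.2622
  (156 − 192.349)²/192.349 = 6.8690
  (176 − 139.651)²/139.651 = 9.4611
χ² = 13.2588 + 18.2622 + 6.8690 + 9.4611 = 47.85
df = (2−1)(2−1) = 1. Since 47.85 > 3.841, reject the null hypothesis of independence at α = 0.05.

47.85; reject H₀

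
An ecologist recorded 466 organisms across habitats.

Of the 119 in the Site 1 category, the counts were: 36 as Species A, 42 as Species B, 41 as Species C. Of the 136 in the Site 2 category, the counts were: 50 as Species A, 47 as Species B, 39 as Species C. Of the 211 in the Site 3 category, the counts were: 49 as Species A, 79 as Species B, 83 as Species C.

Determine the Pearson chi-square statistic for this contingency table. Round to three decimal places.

8.241

Row totals: 119, 136, 211. Column totals: 135, 168, 163. Grand total N = 466.
Expected counts (row total × column total / N):
  Site 1, Species A: 119×135/466 = 34.4742
  Site 1, Species B: 119×168/466 = 42.9013
  Site 1, Species C: 119×163/466 = 41.6245
  Site 2, Species A: 136×135/466 = 39.3991
  Site 2, Species B: 136×168/466 = 49.0300
  Site 2, Species C: 136×163/466 = 47.5708
  Site 3, Species A: 211×135/466 = 61.1266
  Site 3, Species B: 211×168/466 = 76.0687
  Site 3, Species C: 211×163/466 = 73.8047
Contributions (O − E)²/E:
  (36 − 34.4742)²/34.4742 = 0.0675
  (42 − 42.9013)²/42.9013 = 0.0189
  (41 − 41.6245)²/41.6245 = 0.0094
  (50 − 39.3991)²/39.3991 = 2.8523
  (47 − 49.0300)²/49.0300 = 0.0840
  (39 − 47.5708)²/47.5708 = 1.5442
  (49 − 61.1266)²/61.1266 = 2.4057
  (79 − 76.0687)²/76.0687 = 0.1130
  (83 − 73.8047)²/73.8047 = 1.1456
χ² = 0.0675 + 0.0189 + 0.0094 + 2.8523 + 0.0840 + 1.5442 + 2.4057 + 0.1130 + 1.1456 = 8.241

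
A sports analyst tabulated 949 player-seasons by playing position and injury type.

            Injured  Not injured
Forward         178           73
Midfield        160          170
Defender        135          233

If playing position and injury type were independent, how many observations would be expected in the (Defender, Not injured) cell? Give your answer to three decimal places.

184.582

Row total (Defender) = 368; column total (Not injured) = 476; grand total N = 949.
Expected count = (row total × column total) / N = 368 × 476 / 949 = 184.582.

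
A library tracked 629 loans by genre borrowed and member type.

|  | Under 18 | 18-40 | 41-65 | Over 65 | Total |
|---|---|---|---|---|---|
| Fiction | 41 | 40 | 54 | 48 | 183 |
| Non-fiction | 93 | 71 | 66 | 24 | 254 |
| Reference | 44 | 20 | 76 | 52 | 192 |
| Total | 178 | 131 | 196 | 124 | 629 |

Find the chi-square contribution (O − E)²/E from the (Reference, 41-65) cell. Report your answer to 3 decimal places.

4.371

Row total (Reference) = 192; column total (41-65) = 196; N = 629.
Expected count E = 192 × 196 / 629 = 59.8283.
Contribution = (O − E)²/E = (76 − 59.8283)² / 59.8283 = 4.371.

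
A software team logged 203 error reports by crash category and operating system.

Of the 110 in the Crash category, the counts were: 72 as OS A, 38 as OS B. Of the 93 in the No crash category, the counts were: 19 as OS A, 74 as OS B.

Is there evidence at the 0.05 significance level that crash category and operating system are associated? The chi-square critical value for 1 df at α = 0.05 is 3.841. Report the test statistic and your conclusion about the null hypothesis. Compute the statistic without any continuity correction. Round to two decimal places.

41.31; reject H₀

Row totals: 110, 93. Column totals: 91, 112. Grand total N = 203.
Expected counts (row total × column total / N):
  Crash, OS A: 110×91/203 = 49.310
  Crash, OS B: 110×112/203 = 60.690
  No crash, OS A: 93×91/203 = 41.690
  No crash, OS B: 93×112/203 = 51.310
Contributions (O − E)²/E:
  (72 − 49.310)²/49.310 = 10.4408
  (38 − 60.690)²/60.690 = 8.4830
  (19 − 41.690)²/41.690 = 12.3492
  (74 − 51.310)²/51.310 = 10.0338
χ² = 10.4408 + 8.4830 + 12.3492 + 10.0338 = 41.31
df = (2−1)(2−1) = 1. Since 41.31 > 3.841, reject the null hypothesis of independence at α = 0.05.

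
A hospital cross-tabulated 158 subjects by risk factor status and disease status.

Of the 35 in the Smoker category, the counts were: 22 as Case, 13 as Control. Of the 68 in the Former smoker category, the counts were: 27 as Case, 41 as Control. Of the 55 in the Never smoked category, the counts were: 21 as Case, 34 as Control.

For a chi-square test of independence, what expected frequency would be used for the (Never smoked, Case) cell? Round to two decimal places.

Row total (Never smoked) = 55; column total (Case) = 70; grand total N = 158.
Expected count = (row total × column total) / N = 55 × 70 / 158 = 24.37.

24.37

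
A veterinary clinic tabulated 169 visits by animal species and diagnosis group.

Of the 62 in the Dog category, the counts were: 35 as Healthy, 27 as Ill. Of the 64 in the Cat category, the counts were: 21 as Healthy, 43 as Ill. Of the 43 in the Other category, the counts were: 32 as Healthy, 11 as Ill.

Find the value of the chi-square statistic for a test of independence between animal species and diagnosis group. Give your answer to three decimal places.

18.593

Row totals: 62, 64, 43. Column totals: 88, 81. Grand total N = 169.
Expected counts (row total × column total / N):
  Dog, Healthy: 62×88/169 = 32.28402
  Dog, Ill: 62×81/169 = 29.71598
  Cat, Healthy: 64×88/169 = 33.32544
  Cat, Ill: 64×81/169 = 30.67456
  Other, Healthy: 43×88/169 = 22.39053
  Other, Ill: 43×81/169 = 20.60947
Contributions (O − E)²/E:
  (35 − 32.28402)²/32.28402 = 0.2285
  (27 − 29.71598)²/29.71598 = 0.2482
  (21 − 33.32544)²/33.32544 = 4.5586
  (43 − 30.67456)²/30.67456 = 4.9525
  (32 − 22.39053)²/22.39053 = 4.1242
  (11 − 20.60947)²/20.60947 = 4.4806
χ² = 0.2285 + 0.2482 + 4.5586 + 4.9525 + 4.1242 + 4.4806 = 18.593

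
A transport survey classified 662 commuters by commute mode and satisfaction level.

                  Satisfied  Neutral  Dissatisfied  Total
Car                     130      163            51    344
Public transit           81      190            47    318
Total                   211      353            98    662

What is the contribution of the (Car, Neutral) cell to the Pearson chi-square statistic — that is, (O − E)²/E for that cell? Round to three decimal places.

Row total (Car) = 344; column total (Neutral) = 353; N = 662.
Expected count E = 344 × 353 / 662 = 183.4320.
Contribution = (O − E)²/E = (163 − 183.4320)² / 183.4320 = 2.276.

2.276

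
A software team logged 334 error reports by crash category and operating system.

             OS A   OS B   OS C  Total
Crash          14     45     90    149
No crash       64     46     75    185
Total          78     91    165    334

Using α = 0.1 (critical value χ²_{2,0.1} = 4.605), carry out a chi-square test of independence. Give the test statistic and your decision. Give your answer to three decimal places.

Grand total N = 334.
Expected counts (row total × column total / N):
  Crash, OS A: 149×78/334 = 34.7964
  Crash, OS B: 149×91/334 = 40.5958
  Crash, OS C: 149×165/334 = 73.6078
  No crash, OS A: 185×78/334 = 43.2036
  No crash, OS B: 185×91/334 = 50.4042
  No crash, OS C: 185×165/334 = 91.3922
Contributions (O − E)²/E:
  (14 − 34.7964)²/34.7964 = 12.4292
  (45 − 40.5958)²/40.5958 = 0.4778
  (90 − 73.6078)²/73.6078 = 3.6505
  (64 − 43.2036)²/43.2036 = 10.0105
  (46 − 50.4042)²/50.4042 = 0.3848
  (75 − 91.3922)²/91.3922 = 2.9401
χ² = 12.4292 + 0.4778 + 3.6505 + 10.0105 + 0.3848 + 2.9401 = 29.893
df = (2−1)(3−1) = 2. Since 29.893 > 4.605, reject the null hypothesis of independence at α = 0.1.

29.893; reject H₀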